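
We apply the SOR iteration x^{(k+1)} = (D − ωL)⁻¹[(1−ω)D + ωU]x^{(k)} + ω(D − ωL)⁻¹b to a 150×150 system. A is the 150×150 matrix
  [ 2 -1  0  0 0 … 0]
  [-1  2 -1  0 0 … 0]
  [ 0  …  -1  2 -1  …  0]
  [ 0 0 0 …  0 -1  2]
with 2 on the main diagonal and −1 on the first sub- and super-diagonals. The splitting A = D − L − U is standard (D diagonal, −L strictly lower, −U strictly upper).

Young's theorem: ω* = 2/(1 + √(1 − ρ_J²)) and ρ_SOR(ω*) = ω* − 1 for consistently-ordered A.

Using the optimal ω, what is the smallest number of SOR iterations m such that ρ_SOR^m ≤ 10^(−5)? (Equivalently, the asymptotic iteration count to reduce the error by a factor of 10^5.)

m = 277

[ρ_J] n=150: ρ(B_J) = cos(π/(n+1)) = cos(π/151) = 0.9997836.
root = sin(π/151) = 0.0208037  (since 1−cos² = sin²).
ω* = 2/(1 + 0.0208037) = 2/1.0208037 = 1.9592405.
ρ(B_{ω*}) = ω*−1 = 0.9592405
(0.9592405)^m ≤ 10^{−5}  ⇒  m·ln(0.9592405) ≤ −5·ln10  ⇒  m ≥ 276.663  ⇒  m = 277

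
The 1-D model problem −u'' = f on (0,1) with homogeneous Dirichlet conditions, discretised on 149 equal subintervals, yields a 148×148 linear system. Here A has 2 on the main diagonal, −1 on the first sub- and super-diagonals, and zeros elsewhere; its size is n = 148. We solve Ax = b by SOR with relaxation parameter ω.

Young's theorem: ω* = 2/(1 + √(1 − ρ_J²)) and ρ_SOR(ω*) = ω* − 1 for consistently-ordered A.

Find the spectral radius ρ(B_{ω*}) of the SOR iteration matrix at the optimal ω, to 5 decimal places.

With n=148, ρ(Jacobi) = cos(π/149) = 0.99978.
√(1−ρ_J²) simplifies to sin(π/149) = 0.021083.
ω* = 2/(1 + 0.021083) = 2/1.021083 = 1.95870.
[ρ_SOR] ω* − 1 = 0.95870.

ρ_SOR = 0.95870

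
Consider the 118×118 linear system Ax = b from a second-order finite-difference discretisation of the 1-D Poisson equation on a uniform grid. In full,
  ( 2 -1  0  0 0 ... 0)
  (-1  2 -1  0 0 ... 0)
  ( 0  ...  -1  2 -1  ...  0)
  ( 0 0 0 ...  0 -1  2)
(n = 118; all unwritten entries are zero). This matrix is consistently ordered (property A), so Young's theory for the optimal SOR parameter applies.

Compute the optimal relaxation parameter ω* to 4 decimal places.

ω* = 1.9486

½·tridiag(1,0,1) at n=118: λ_k = cos(kπ/119); max |λ| at k=1 ⇒ ρ_J = cos(π/119) ≈ 0.9997.
1 − cos²(π/119) = sin²(π/119) ⇒ √(1−ρ_J²) = sin(π/119) = 0.02640.
So ω* = 2/1.02640 = 1.9486 (Young).
ρ(B_{ω*}) = ω*−1 = 0.9486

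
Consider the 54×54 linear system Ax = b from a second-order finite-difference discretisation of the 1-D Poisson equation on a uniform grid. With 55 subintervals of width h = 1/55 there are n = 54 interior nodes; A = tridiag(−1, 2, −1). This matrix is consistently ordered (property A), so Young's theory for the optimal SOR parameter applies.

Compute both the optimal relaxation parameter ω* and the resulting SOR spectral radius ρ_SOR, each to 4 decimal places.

ω* = 1.8920, ρ_SOR = 0.8920

spectrum of D⁻¹(L+U) = {cos(kπ/55) : 1≤k≤54}; ρ_J = cos(π/55) = 0.9984.
root = sin(π/55) = 0.05709  (since 1−cos² = sin²).
ω* = 2 / (1 + 0.05709) = 2 / 1.05709 ≈ 1.8920.
ρ_SOR = ω* − 1 ≈ 0.8920.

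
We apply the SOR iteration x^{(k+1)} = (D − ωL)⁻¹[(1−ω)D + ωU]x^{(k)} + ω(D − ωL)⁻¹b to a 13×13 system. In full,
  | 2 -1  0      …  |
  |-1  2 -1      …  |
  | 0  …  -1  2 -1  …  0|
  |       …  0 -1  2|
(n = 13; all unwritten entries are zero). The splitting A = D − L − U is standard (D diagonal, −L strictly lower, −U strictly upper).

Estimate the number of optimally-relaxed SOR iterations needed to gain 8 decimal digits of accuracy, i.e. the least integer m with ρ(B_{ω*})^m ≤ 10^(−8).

m = 41

B_J for the 13×13 system has eigenvalues cos(kπ/14); ρ_J = cos(π/14) = 0.9749279.
√(1−ρ_J²) simplifies to sin(π/14) = 0.2225209.
Young: ω* = 2/(1+√(1−ρ_J²)) = 2/(1+0.2225209) = 2/1.2225209 = 1.6359639.
ρ_SOR = ω* − 1 = 1.6359639 − 1 = 0.6359639.
Need (0.6359639)^m ≤ 10^(−8): m ≥ 8·ln10/|ln 0.6359639| = 18.4207/0.452613 = 40.699 ⇒ m = 41.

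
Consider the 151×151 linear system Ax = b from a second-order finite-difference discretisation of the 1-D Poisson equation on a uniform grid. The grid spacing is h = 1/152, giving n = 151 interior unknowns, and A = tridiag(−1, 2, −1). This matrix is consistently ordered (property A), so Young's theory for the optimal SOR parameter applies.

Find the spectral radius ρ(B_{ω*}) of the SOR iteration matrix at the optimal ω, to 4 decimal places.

ρ_J = max_k |cos(kπ/152)| = cos(π/152) = 0.9998
√(1 − cos²(π/152)) = sin(π/152) ≈ 0.02067.
Then 2/(1+√(1−ρ_J²)) = 2/(1+0.02067); ω* = 2/1.02067 = 1.9595.
ρ(B_{ω*}) = ω*−1 = 0.9595

ρ_SOR = 0.9595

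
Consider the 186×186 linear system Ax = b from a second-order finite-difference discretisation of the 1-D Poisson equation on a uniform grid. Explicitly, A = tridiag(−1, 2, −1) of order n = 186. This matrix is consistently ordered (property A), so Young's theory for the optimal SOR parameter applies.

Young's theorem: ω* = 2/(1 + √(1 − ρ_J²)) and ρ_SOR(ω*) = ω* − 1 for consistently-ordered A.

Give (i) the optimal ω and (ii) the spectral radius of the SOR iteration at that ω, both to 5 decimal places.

ω* = 1.96696, ρ_SOR = 0.96696

B_J for the 186×186 system has eigenvalues cos(kπ/187); ρ_J = cos(π/187) = 0.99986.
√(1−ρ_J²) simplifies to sin(π/187) = 0.016799.
ω* = 2/(1 + 0.016799) = 2/1.016799 = 1.96696.
ρ_SOR = ω* − 1 = 1.96696 − 1 = 0.96696.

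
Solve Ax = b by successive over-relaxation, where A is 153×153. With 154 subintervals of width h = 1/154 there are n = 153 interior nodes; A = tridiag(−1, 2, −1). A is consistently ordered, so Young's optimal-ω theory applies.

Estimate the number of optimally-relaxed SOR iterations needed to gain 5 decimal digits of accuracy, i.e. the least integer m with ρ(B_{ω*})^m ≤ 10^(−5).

m = 283

½·tridiag(1,0,1) at n=153: λ_k = cos(kπ/154); max |λ| at k=1 ⇒ ρ_J = cos(π/154) ≈ 0.9997919.
1 − cos²(π/154) = sin²(π/154) ⇒ √(1−ρ_J²) = sin(π/154) = 0.0203985.
ω* = 2/(1 + 0.0203985) = 2/1.0203985 = 1.9600186.
[ρ_SOR] ω* − 1 = 0.9600186.
(0.9600186)^m ≤ 10^{−5}  ⇒  m·ln(0.9600186) ≤ −5·ln10  ⇒  m ≥ 282.161  ⇒  m = 283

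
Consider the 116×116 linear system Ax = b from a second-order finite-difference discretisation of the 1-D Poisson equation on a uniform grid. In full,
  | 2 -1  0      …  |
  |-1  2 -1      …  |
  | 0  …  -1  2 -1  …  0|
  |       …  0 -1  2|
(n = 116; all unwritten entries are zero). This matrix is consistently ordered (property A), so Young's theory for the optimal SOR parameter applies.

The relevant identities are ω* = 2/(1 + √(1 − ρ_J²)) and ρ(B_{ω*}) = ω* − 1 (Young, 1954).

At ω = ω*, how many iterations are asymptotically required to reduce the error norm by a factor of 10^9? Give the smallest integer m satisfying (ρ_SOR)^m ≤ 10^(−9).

m = 386

½·tridiag(1,0,1) at n=116: λ_k = cos(kπ/117); max |λ| at k=1 ⇒ ρ_J = cos(π/117) ≈ 0.9996395.
√(1 − cos²(π/117)) = sin(π/117) ≈ 0.0268480.
Young: ω* = 2/(1+√(1−ρ_J²)) = 2/(1+0.0268480) = 2/1.0268480 = 1.9477079.
ρ(B_{ω*}) = ω*−1 = 0.9477079
(0.9477079)^m ≤ 10^{−9}  ⇒  m·ln(0.9477079) ≤ −9·ln10  ⇒  m ≥ 385.845  ⇒  m = 386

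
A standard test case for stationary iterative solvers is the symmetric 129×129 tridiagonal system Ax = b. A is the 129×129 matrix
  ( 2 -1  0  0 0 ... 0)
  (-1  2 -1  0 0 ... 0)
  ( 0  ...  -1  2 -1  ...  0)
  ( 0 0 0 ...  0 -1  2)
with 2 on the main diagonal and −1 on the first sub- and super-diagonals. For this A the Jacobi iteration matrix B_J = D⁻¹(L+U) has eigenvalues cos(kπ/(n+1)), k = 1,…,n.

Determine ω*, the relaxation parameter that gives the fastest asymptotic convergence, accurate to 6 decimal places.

ω* = 1.952813

n=129: λ(B_J) = 1 − λ(A)/2 = cos(kπ/130); k=1 gives ρ_J = 0.999708.
√(1−ρ_J²) simplifies to sin(π/130) = 0.0241637.
ω* = 2/(1+0.0241637) = 1.952813
[ρ_SOR] ω* − 1 = 0.952813.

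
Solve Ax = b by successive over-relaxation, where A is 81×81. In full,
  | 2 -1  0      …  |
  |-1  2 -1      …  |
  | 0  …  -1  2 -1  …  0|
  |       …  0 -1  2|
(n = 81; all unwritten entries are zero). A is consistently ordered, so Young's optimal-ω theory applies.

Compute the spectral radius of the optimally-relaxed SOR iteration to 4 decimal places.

ρ_SOR = 0.9262

n=81: λ(B_J) = 1 − λ(A)/2 = cos(kπ/82); k=1 gives ρ_J = 0.9993.
1 − cos²(π/82) = sin²(π/82) ⇒ √(1−ρ_J²) = sin(π/82) = 0.03830.
[ω*] 2 ÷ (1 + 0.03830) = 2 ÷ 1.03830 = 1.9262.
At ω = 1.9262 every |λ(B_ω)| = ω−1, so ρ_SOR = 0.9262.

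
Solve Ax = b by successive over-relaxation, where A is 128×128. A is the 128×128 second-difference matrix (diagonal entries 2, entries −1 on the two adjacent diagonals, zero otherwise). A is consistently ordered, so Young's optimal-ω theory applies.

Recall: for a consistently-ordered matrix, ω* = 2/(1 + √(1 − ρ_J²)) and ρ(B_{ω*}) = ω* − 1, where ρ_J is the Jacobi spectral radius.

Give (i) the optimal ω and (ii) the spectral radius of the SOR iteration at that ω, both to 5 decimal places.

With n=128, ρ(Jacobi) = cos(π/129) = 0.99970.
root = sin(π/129) = 0.024351  (since 1−cos² = sin²).
ω* = 2/(1+0.024351) = 1.95246
[ρ_SOR] ω* − 1 = 0.95246.

ω* = 1.95246, ρ_SOR = 0.95246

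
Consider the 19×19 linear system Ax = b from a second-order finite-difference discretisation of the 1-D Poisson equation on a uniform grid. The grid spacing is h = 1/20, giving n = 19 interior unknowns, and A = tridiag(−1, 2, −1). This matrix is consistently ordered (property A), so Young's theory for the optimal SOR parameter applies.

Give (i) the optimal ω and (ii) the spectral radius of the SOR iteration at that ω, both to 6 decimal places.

ω* = 1.729454, ρ_SOR = 0.729454

½·tridiag(1,0,1) at n=19: λ_k = cos(kπ/20); max |λ| at k=1 ⇒ ρ_J = cos(π/20) ≈ 0.987688.
root = sin(π/20) = 0.1564345  (since 1−cos² = sin²).
So ω* = 2/1.1564345 = 1.729454 (Young).
[ρ_SOR] ω* − 1 = 0.729454.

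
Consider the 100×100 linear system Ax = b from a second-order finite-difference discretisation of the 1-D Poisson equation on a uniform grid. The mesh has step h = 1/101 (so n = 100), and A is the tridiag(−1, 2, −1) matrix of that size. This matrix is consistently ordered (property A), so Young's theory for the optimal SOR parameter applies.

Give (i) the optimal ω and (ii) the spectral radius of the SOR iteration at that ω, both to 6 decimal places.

ω* = 1.939676, ρ_SOR = 0.939676

spectrum of D⁻¹(L+U) = {cos(kπ/101) : 1≤k≤100}; ρ_J = cos(π/101) = 0.999516.
1 − cos²(π/101) = sin²(π/101) ⇒ √(1−ρ_J²) = sin(π/101) = 0.0310999.
ω* = 2/(1+0.0310999) = 1.939676
Hence ρ(B_{ω*}) = 1.939676 − 1 = 0.939676.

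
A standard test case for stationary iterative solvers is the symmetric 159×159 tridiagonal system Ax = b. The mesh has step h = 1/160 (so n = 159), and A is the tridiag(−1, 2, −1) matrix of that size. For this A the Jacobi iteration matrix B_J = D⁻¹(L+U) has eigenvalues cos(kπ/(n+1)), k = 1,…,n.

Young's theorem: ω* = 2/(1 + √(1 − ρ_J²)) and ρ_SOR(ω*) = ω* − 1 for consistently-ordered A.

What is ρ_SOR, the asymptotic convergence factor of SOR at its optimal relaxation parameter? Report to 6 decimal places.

ρ_SOR = 0.961489

B_J for the 159×159 system has eigenvalues cos(kπ/160); ρ_J = cos(π/160) = 0.999807.
√(1−ρ_J²) simplifies to sin(π/160) = 0.0196337.
So ω* = 2/1.0196337 = 1.961489 (Young).
and ρ(B_{ω*}) = 1.961489 − 1 = 0.961489.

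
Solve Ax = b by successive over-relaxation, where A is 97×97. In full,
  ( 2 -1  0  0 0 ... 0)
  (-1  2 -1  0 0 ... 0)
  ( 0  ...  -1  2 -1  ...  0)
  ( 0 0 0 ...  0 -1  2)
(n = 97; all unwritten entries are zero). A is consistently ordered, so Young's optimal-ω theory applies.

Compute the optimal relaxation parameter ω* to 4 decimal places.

spectrum of D⁻¹(L+U) = {cos(kπ/98) : 1≤k≤97}; ρ_J = cos(π/98) = 0.9995.
root = sin(π/98) = 0.03205  (since 1−cos² = sin²).
Then 2/(1+√(1−ρ_J²)) = 2/(1+0.03205); ω* = 2/1.03205 = 1.9379.
ρ_SOR = ω* − 1 = 1.9379 − 1 = 0.9379.

ω* = 1.9379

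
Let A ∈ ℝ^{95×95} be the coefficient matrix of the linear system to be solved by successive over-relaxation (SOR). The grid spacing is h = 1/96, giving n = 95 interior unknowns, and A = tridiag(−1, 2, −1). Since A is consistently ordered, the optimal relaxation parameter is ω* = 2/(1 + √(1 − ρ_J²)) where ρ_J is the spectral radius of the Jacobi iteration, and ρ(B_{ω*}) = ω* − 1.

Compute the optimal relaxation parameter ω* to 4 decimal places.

ω* = 1.9366

spectrum of D⁻¹(L+U) = {cos(kπ/96) : 1≤k≤95}; ρ_J = cos(π/96) = 0.9995.
√(1−ρ_J²) = |sin(π/96)| = 0.03272
ω* = 2/(1 + 0.03272) = 2/1.03272 = 1.9366.
[ρ_SOR] ω* − 1 = 0.9366.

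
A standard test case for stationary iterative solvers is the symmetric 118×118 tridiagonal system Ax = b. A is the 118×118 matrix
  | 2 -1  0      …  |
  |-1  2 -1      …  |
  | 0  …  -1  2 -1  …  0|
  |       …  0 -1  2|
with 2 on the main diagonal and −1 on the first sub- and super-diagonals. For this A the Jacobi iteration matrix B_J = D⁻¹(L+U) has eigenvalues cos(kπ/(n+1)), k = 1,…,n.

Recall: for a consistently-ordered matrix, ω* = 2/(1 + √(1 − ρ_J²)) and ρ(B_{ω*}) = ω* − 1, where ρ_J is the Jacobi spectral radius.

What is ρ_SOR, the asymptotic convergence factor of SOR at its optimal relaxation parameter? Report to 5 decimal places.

ρ_SOR = 0.94856

ρ_J = max_k |cos(kπ/119)| = cos(π/119) = 0.99965
root = sin(π/119) = 0.026397  (since 1−cos² = sin²).
Then 2/(1+√(1−ρ_J²)) = 2/(1+0.026397); ω* = 2/1.026397 = 1.94856.
ρ_SOR = ω* − 1 ≈ 0.94856.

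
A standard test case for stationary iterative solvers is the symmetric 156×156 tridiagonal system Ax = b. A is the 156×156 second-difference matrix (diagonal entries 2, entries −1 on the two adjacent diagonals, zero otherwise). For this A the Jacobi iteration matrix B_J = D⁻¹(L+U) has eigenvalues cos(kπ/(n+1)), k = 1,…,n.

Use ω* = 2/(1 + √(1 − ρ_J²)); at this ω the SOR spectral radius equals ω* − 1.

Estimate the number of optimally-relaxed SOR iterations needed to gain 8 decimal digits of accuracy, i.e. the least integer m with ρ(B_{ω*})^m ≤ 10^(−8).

m = 461

½·tridiag(1,0,1) at n=156: λ_k = cos(kπ/157); max |λ| at k=1 ⇒ ρ_J = cos(π/157) ≈ 0.9997998.
root = sin(π/157) = 0.0200088  (since 1−cos² = sin²).
[ω*] 2 ÷ (1 + 0.0200088) = 2 ÷ 1.0200088 = 1.9607674.
Hence ρ(B_{ω*}) = 1.9607674 − 1 = 0.9607674.
Need (0.9607674)^m ≤ 10^(−8): m ≥ 8·ln10/|ln 0.9607674| = 18.4207/0.0400229 = 460.254 ⇒ m = 461.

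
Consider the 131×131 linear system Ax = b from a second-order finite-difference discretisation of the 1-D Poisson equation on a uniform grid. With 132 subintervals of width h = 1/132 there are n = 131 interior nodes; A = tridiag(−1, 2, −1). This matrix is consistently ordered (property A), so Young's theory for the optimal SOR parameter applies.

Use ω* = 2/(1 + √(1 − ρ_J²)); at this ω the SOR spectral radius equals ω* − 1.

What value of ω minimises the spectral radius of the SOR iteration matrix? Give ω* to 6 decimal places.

½·tridiag(1,0,1) at n=131: λ_k = cos(kπ/132); max |λ| at k=1 ⇒ ρ_J = cos(π/132) ≈ 0.999717.
1 − cos²(π/132) = sin²(π/132) ⇒ √(1−ρ_J²) = sin(π/132) = 0.0237977.
[ω*] 2 ÷ (1 + 0.0237977) = 2 ÷ 1.0237977 = 1.953511.
[ρ_SOR] ω* − 1 = 0.953511.

ω* = 1.953511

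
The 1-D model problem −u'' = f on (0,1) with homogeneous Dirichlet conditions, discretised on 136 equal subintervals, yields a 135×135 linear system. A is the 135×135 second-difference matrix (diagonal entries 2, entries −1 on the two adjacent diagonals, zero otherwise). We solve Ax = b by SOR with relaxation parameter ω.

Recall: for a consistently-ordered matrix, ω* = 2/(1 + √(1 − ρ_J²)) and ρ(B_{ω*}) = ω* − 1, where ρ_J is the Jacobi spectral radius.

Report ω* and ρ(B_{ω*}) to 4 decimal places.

ω* = 1.9548, ρ_SOR = 0.9548

n=135: λ(B_J) = 1 − λ(A)/2 = cos(kπ/136); k=1 gives ρ_J = 0.9997.
root = sin(π/136) = 0.02310  (since 1−cos² = sin²).
Then 2/(1+√(1−ρ_J²)) = 2/(1+0.02310); ω* = 2/1.02310 = 1.9548.
ρ(B_{ω*}) = ω*−1 = 0.9548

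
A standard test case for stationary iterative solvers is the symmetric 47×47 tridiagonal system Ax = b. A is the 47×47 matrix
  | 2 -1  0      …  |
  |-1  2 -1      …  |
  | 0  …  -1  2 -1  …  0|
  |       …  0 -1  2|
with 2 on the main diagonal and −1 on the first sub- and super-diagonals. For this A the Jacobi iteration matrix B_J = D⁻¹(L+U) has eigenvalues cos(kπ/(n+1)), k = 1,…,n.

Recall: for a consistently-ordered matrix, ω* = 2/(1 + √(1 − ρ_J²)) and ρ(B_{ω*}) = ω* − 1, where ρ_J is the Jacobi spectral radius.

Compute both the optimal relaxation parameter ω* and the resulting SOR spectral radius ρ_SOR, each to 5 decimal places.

[ρ_J] n=47: ρ(B_J) = cos(π/(n+1)) = cos(π/48) = 0.99786.
√(1 − cos²(π/48)) = sin(π/48) ≈ 0.065403.
ω* = 2/(1 + 0.065403) = 2/1.065403 = 1.87722.
and ρ(B_{ω*}) = 1.87722 − 1 = 0.87722.

ω* = 1.87722, ρ_SOR = 0.87722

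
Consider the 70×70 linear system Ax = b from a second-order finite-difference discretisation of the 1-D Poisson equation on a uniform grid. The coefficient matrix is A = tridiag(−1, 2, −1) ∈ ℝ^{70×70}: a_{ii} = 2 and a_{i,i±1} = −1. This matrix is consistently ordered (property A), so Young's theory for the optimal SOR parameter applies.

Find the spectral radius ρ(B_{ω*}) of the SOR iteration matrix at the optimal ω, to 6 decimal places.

ρ_SOR = 0.915281

spectrum of D⁻¹(L+U) = {cos(kπ/71) : 1≤k≤70}; ρ_J = cos(π/71) = 0.999021.
√(1 − cos²(π/71)) = sin(π/71) ≈ 0.0442333.
ω* = 2 / (1 + 0.0442333) = 2 / 1.0442333 ≈ 1.915281.
and ρ(B_{ω*}) = 1.915281 − 1 = 0.915281.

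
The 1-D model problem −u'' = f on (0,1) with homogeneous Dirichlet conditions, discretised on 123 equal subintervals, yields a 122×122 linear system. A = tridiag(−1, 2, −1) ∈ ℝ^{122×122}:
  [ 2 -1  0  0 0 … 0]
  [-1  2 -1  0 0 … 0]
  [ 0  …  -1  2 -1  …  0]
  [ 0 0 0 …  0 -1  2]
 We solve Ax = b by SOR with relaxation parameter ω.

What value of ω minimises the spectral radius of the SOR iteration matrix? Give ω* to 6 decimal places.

B_J for the 122×122 system has eigenvalues cos(kπ/123); ρ_J = cos(π/123) = 0.999674.
root = sin(π/123) = 0.0255386  (since 1−cos² = sin²).
So ω* = 2/1.0255386 = 1.950195 (Young).
ρ_SOR = ω* − 1 ≈ 0.950195.

ω* = 1.950195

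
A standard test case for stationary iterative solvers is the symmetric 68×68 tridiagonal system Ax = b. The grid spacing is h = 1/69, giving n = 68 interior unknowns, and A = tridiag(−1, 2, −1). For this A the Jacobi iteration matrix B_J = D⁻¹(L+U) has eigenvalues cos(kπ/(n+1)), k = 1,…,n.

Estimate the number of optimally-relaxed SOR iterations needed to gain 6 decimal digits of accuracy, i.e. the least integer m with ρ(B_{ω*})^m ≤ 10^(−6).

m = 152

n=68: λ(B_J) = 1 − λ(A)/2 = cos(kπ/69); k=1 gives ρ_J = 0.9989637.
root = sin(π/69) = 0.0455146  (since 1−cos² = sin²).
ω* = 2/(1 + 0.0455146) = 2/1.0455146 = 1.9129336.
ρ_SOR = ω* − 1 = 1.9129336 − 1 = 0.9129336.
For 6 digits: m = 6·ln10 / (−ln 0.9129336) = 13.8155/0.0910921 = 151.665; round up → m = 152.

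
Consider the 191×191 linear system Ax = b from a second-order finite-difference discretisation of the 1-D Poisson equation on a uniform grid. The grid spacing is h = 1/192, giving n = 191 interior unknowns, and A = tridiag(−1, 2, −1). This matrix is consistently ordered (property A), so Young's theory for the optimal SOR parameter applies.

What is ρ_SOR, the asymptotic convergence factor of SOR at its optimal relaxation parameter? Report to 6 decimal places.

ρ_SOR = 0.967803

With n=191, ρ(Jacobi) = cos(π/192) = 0.999866.
root = sin(π/192) = 0.0163617  (since 1−cos² = sin²).
ω* = 2/(1+0.0163617) = 1.967803
[ρ_SOR] ω* − 1 = 0.967803.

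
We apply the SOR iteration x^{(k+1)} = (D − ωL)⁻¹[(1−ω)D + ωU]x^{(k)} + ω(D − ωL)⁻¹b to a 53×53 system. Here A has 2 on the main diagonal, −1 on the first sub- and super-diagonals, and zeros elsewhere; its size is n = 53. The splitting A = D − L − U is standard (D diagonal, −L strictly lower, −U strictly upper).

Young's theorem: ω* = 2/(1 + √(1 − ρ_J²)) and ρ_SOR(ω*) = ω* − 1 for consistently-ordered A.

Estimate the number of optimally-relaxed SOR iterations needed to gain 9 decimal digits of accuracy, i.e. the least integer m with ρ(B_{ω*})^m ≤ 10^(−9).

B_J for the 53×53 system has eigenvalues cos(kπ/54); ρ_J = cos(π/54) = 0.9983082.
1 − cos²(π/54) = sin²(π/54) ⇒ √(1−ρ_J²) = sin(π/54) = 0.0581448.
So ω* = 2/1.0581448 = 1.8901005 (Young).
At ω = 1.8901005 every |λ(B_ω)| = ω−1, so ρ_SOR = 0.8901005.
Need (0.8901005)^m ≤ 10^(−9): m ≥ 9·ln10/|ln 0.8901005| = 20.7233/0.116421 = 178.003 ⇒ m = 179.

m = 179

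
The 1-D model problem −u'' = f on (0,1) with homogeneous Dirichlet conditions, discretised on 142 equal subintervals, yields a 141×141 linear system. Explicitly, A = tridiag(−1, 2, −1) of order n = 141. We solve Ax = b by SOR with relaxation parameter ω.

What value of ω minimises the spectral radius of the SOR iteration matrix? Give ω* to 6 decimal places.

ω* = 1.956713

B_J for the 141×141 system has eigenvalues cos(kπ/142); ρ_J = cos(π/142) = 0.999755.
√(1 − cos²(π/142)) = sin(π/142) ≈ 0.0221221.
ω* = 2 / (1 + 0.0221221) = 2 / 1.0221221 ≈ 1.956713.
ρ_SOR = ω* − 1 = 1.956713 − 1 = 0.956713.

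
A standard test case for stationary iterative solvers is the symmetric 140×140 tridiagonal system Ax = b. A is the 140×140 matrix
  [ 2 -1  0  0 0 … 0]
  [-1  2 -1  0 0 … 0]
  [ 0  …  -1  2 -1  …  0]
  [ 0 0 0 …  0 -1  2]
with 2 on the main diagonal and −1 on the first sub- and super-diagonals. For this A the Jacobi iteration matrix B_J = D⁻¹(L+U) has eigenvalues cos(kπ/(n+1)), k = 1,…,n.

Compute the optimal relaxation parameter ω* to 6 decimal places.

ω* = 1.956413

With n=140, ρ(Jacobi) = cos(π/141) = 0.999752.
root = sin(π/141) = 0.0222790  (since 1−cos² = sin²).
ω* = 2/(1 + 0.0222790) = 2/1.0222790 = 1.956413.
and ρ(B_{ω*}) = 1.956413 − 1 = 0.956413.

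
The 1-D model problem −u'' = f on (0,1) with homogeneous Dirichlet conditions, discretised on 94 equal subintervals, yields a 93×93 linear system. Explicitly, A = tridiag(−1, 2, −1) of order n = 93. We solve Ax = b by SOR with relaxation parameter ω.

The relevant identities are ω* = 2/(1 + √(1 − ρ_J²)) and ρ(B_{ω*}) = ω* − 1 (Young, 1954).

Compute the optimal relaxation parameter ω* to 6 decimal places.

ω* = 1.935331

spectrum of D⁻¹(L+U) = {cos(kπ/94) : 1≤k≤93}; ρ_J = cos(π/94) = 0.999442.
1 − cos²(π/94) = sin²(π/94) ⇒ √(1−ρ_J²) = sin(π/94) = 0.0334150.
[ω*] 2 ÷ (1 + 0.0334150) = 2 ÷ 1.0334150 = 1.935331.
ρ_SOR = ω* − 1 ≈ 0.935331.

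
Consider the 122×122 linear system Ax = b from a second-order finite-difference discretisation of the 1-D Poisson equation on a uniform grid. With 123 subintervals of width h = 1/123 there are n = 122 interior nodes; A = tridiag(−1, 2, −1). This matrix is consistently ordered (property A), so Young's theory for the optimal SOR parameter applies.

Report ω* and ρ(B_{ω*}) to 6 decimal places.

n=122: λ(B_J) = 1 − λ(A)/2 = cos(kπ/123); k=1 gives ρ_J = 0.999674.
√(1 − cos²(π/123)) = sin(π/123) ≈ 0.0255386.
ω* = 2/(1+0.0255386) = 1.950195
[ρ_SOR] ω* − 1 = 0.950195.

ω* = 1.950195, ρ_SOR = 0.950195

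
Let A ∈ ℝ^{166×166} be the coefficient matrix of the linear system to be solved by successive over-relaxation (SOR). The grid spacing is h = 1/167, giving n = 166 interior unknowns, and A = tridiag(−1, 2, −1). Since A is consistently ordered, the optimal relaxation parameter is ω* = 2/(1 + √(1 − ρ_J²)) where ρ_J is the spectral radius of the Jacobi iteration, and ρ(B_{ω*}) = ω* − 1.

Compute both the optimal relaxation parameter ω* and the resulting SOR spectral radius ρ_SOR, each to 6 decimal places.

ω* = 1.963073, ρ_SOR = 0.963073

spectrum of D⁻¹(L+U) = {cos(kπ/167) : 1≤k≤166}; ρ_J = cos(π/167) = 0.999823.
root = sin(π/167) = 0.0188108  (since 1−cos² = sin²).
Young: ω* = 2/(1+√(1−ρ_J²)) = 2/(1+0.0188108) = 2/1.0188108 = 1.963073.
[ρ_SOR] ω* − 1 = 0.963073.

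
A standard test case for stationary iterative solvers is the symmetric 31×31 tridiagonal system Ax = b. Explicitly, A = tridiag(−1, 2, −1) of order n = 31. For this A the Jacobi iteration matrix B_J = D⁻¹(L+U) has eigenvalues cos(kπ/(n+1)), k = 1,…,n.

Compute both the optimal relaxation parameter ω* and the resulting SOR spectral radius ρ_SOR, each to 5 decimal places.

B_J for the 31×31 system has eigenvalues cos(kπ/32); ρ_J = cos(π/32) = 0.99518.
√(1−ρ_J²) simplifies to sin(π/32) = 0.098017.
ω* = 2/(1 + 0.098017) = 2/1.098017 = 1.82147.
[ρ_SOR] ω* − 1 = 0.82147.

ω* = 1.82147, ρ_SOR = 0.82147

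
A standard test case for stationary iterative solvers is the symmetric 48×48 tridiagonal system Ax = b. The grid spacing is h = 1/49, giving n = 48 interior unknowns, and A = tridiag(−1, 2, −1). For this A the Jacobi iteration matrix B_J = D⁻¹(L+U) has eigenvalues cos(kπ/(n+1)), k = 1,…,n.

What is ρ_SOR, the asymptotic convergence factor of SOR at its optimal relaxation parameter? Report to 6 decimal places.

ρ_SOR = 0.879575

spectrum of D⁻¹(L+U) = {cos(kπ/49) : 1≤k≤48}; ρ_J = cos(π/49) = 0.997945.
√(1 − cos²(π/49)) = sin(π/49) ≈ 0.0640702.
[ω*] 2 ÷ (1 + 0.0640702) = 2 ÷ 1.0640702 = 1.879575.
At ω = 1.879575 every |λ(B_ω)| = ω−1, so ρ_SOR = 0.879575.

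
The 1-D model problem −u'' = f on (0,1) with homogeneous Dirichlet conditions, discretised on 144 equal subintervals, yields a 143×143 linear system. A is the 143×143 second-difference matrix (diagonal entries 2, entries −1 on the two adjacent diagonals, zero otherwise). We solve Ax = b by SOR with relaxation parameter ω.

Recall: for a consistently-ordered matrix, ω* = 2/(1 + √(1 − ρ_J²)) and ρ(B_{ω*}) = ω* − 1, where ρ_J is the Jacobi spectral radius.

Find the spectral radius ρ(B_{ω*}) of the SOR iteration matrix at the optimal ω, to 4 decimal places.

ρ_J = max_k |cos(kπ/144)| = cos(π/144) = 0.9998
root = sin(π/144) = 0.02181  (since 1−cos² = sin²).
[ω*] 2 ÷ (1 + 0.02181) = 2 ÷ 1.02181 = 1.9573.
ρ_SOR = ω* − 1 ≈ 0.9573.

ρ_SOR = 0.9573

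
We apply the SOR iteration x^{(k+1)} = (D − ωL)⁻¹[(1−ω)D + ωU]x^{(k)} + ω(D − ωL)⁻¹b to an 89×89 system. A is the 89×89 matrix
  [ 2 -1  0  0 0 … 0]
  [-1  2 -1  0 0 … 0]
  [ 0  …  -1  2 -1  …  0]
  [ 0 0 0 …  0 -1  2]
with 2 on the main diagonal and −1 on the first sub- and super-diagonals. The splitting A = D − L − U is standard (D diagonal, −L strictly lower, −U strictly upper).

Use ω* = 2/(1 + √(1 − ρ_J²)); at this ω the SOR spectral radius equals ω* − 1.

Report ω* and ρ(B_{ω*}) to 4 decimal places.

ω* = 1.9326, ρ_SOR = 0.9326

B_J for the 89×89 system has eigenvalues cos(kπ/90); ρ_J = cos(π/90) = 0.9994.
√(1−ρ_J²) simplifies to sin(π/90) = 0.03490.
Young: ω* = 2/(1+√(1−ρ_J²)) = 2/(1+0.03490) = 2/1.03490 = 1.9326.
At ω = 1.9326 every |λ(B_ω)| = ω−1, so ρ_SOR = 0.9326.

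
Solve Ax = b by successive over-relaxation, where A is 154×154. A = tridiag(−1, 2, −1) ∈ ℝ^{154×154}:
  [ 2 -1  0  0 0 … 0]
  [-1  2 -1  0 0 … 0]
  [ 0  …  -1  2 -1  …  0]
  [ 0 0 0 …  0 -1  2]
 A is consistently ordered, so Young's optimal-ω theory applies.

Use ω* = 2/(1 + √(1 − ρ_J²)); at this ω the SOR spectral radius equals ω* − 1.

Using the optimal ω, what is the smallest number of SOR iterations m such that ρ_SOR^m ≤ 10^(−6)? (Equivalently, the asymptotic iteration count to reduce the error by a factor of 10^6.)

m = 341

ρ_J = max_k |cos(kπ/155)| = cos(π/155) = 0.9997946
root = sin(π/155) = 0.0202670  (since 1−cos² = sin²).
Young: ω* = 2/(1+√(1−ρ_J²)) = 2/(1+0.0202670) = 2/1.0202670 = 1.9602712.
and ρ(B_{ω*}) = 1.9602712 − 1 = 0.9602712.
6·ln10 = 13.8155; −ln(0.9602712) = 0.0405395; m = ⌈13.8155/0.0405395⌉ = ⌈340.791⌉ = 341.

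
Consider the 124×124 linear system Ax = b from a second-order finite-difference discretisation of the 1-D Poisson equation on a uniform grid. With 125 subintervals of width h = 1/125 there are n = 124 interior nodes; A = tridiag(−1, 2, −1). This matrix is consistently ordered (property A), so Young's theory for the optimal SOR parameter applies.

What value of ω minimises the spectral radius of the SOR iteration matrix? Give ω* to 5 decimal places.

ρ_J = max_k |cos(kπ/125)| = cos(π/125) = 0.99968
1 − cos²(π/125) = sin²(π/125) ⇒ √(1−ρ_J²) = sin(π/125) = 0.025130.
So ω* = 2/1.025130 = 1.95097 (Young).
ρ_SOR = ω* − 1 = 1.95097 − 1 = 0.95097.

ω* = 1.95097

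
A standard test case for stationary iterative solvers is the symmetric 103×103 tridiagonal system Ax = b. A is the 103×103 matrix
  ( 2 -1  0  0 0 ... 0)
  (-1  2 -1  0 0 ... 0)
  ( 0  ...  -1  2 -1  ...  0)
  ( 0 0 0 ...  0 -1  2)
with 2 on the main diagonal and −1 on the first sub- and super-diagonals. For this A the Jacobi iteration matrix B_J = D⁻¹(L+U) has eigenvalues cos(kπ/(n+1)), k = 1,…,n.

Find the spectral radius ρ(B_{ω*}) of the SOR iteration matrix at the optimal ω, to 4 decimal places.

ρ_SOR = 0.9414

B_J for the 103×103 system has eigenvalues cos(kπ/104); ρ_J = cos(π/104) = 0.9995.
root = sin(π/104) = 0.03020  (since 1−cos² = sin²).
ω* = 2 / (1 + 0.03020) = 2 / 1.03020 ≈ 1.9414.
ρ_SOR = ω* − 1 = 1.9414 − 1 = 0.9414.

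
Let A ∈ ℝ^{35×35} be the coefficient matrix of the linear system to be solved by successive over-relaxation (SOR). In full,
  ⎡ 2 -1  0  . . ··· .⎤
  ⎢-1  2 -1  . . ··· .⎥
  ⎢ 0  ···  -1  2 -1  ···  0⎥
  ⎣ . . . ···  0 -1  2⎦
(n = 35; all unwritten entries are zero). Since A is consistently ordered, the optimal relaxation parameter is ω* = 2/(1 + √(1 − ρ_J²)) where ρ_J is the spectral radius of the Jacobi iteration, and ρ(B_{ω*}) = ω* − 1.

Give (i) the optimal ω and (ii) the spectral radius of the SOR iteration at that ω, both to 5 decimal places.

n=35: λ(B_J) = 1 − λ(A)/2 = cos(kπ/36); k=1 gives ρ_J = 0.99619.
root = sin(π/36) = 0.087156  (since 1−cos² = sin²).
ω* = 2 / (1 + 0.087156) = 2 / 1.087156 ≈ 1.83966.
ρ_SOR = ω* − 1 ≈ 0.83966.

ω* = 1.83966, ρ_SOR = 0.83966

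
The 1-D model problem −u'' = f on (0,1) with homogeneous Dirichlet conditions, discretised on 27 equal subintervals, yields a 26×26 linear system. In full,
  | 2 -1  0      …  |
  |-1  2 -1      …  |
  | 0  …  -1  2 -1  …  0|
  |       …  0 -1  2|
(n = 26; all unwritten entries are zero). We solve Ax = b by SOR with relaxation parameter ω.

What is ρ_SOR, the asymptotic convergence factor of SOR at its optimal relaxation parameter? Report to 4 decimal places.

ρ_SOR = 0.7920

[ρ_J] n=26: ρ(B_J) = cos(π/(n+1)) = cos(π/27) = 0.9932.
√(1 − cos²(π/27)) = sin(π/27) ≈ 0.11609.
ω* = 2 / (1 + 0.11609) = 2 / 1.11609 ≈ 1.7920.
Hence ρ(B_{ω*}) = 1.7920 − 1 = 0.7920.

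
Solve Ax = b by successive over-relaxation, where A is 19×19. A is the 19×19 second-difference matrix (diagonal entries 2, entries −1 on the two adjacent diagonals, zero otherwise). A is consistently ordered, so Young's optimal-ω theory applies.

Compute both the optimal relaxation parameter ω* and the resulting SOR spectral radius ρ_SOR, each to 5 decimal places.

ω* = 1.72945, ρ_SOR = 0.72945

With n=19, ρ(Jacobi) = cos(π/20) = 0.98769.
root = sin(π/20) = 0.156434  (since 1−cos² = sin²).
[ω*] 2 ÷ (1 + 0.156434) = 2 ÷ 1.156434 = 1.72945.
Hence ρ(B_{ω*}) = 1.72945 − 1 = 0.72945.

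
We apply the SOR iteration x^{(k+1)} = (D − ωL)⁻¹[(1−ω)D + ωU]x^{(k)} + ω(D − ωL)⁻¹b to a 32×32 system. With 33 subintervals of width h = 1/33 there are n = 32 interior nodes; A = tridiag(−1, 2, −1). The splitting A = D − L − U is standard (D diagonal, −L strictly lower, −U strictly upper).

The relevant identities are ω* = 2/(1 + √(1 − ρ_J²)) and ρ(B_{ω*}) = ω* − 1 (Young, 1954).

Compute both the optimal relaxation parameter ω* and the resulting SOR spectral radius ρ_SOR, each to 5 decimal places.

½·tridiag(1,0,1) at n=32: λ_k = cos(kπ/33); max |λ| at k=1 ⇒ ρ_J = cos(π/33) ≈ 0.99547.
√(1 − cos²(π/33)) = sin(π/33) ≈ 0.095056.
Then 2/(1+√(1−ρ_J²)) = 2/(1+0.095056); ω* = 2/1.095056 = 1.82639.
ρ(B_{ω*}) = ω*−1 = 0.82639

ω* = 1.82639, ρ_SOR = 0.82639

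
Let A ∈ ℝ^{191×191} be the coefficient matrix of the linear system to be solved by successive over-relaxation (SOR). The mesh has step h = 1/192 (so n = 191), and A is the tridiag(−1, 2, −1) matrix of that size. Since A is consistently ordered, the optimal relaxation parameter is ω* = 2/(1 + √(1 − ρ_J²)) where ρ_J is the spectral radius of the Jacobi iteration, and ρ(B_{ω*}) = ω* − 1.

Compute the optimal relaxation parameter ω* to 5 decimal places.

spectrum of D⁻¹(L+U) = {cos(kπ/192) : 1≤k≤191}; ρ_J = cos(π/192) = 0.99987.
root = sin(π/192) = 0.016362  (since 1−cos² = sin²).
ω* = 2/(1+0.016362) = 1.96780
Hence ρ(B_{ω*}) = 1.96780 − 1 = 0.96780.

ω* = 1.96780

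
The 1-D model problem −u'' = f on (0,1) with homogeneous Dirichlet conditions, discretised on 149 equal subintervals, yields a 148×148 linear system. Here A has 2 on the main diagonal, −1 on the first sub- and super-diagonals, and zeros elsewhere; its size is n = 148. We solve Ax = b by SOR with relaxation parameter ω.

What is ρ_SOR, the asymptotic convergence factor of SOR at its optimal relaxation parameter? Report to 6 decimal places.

ρ_SOR = 0.958705

B_J for the 148×148 system has eigenvalues cos(kπ/149); ρ_J = cos(π/149) = 0.999778.
√(1 − cos²(π/149)) = sin(π/149) ≈ 0.0210830.
So ω* = 2/1.0210830 = 1.958705 (Young).
ρ(B_{ω*}) = ω*−1 = 0.958705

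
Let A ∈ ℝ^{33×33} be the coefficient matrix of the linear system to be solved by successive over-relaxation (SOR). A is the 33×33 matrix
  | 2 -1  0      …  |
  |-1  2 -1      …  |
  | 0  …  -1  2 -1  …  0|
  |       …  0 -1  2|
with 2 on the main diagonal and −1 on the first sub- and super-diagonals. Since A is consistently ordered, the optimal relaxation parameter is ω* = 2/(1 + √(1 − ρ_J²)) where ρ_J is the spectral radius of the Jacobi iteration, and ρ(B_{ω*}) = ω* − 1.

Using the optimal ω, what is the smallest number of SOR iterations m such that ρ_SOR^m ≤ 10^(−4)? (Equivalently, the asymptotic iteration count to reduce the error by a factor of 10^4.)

m = 50

ρ_J = max_k |cos(kπ/34)| = cos(π/34) = 0.9957342
√(1−ρ_J²) = |sin(π/34)| = 0.0922684
Then 2/(1+√(1−ρ_J²)) = 2/(1+0.0922684); ω* = 2/1.0922684 = 1.8310518.
At ω = 1.8310518 every |λ(B_ω)| = ω−1, so ρ_SOR = 0.8310518.
4·ln10 = 9.21034; −ln(0.8310518) = 0.185063; m = ⌈9.21034/0.185063⌉ = ⌈49.769⌉ = 50.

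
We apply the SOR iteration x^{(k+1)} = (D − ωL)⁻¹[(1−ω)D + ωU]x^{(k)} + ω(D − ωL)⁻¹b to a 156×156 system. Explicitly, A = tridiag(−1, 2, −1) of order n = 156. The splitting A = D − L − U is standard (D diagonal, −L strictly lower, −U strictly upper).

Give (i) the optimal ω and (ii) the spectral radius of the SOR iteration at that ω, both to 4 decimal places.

ω* = 1.9608, ρ_SOR = 0.9608

n=156: λ(B_J) = 1 − λ(A)/2 = cos(kπ/157); k=1 gives ρ_J = 0.9998.
√(1−ρ_J²) simplifies to sin(π/157) = 0.02001.
ω* = 2 / (1 + 0.02001) = 2 / 1.02001 ≈ 1.9608.
[ρ_SOR] ω* − 1 = 0.9608.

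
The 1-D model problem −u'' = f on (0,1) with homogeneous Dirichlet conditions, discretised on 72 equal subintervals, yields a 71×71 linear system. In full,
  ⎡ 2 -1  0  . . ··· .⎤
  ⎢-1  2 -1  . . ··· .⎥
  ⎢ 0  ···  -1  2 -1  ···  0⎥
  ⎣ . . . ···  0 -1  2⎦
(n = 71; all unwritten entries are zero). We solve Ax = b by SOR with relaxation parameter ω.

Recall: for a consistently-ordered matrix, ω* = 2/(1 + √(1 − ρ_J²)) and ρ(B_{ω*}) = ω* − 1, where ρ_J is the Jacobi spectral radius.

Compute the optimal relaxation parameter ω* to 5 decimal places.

B_J for the 71×71 system has eigenvalues cos(kπ/72); ρ_J = cos(π/72) = 0.99905.
root = sin(π/72) = 0.043619  (since 1−cos² = sin²).
Then 2/(1+√(1−ρ_J²)) = 2/(1+0.043619); ω* = 2/1.043619 = 1.91641.
and ρ(B_{ω*}) = 1.91641 − 1 = 0.91641.

ω* = 1.91641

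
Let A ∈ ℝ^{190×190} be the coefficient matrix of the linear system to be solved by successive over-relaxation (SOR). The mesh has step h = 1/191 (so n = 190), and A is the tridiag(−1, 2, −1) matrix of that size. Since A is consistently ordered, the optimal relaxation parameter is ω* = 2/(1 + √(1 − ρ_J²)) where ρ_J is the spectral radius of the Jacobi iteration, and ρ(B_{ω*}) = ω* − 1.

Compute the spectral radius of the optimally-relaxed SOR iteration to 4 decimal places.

n=190: λ(B_J) = 1 − λ(A)/2 = cos(kπ/191); k=1 gives ρ_J = 0.9999.
√(1−ρ_J²) simplifies to sin(π/191) = 0.01645.
ω* = 2 / (1 + 0.01645) = 2 / 1.01645 ≈ 1.9676.
ρ_SOR = ω* − 1 = 1.9676 − 1 = 0.9676.

ρ_SOR = 0.9676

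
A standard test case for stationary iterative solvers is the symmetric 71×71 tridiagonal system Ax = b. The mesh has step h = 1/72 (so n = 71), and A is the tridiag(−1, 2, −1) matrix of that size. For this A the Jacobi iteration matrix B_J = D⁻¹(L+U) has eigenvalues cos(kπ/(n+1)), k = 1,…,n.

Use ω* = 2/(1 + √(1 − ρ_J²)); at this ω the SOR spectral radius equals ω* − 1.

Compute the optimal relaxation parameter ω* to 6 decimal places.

ω* = 1.916407

n=71: λ(B_J) = 1 − λ(A)/2 = cos(kπ/72); k=1 gives ρ_J = 0.999048.
root = sin(π/72) = 0.0436194  (since 1−cos² = sin²).
[ω*] 2 ÷ (1 + 0.0436194) = 2 ÷ 1.0436194 = 1.916407.
and ρ(B_{ω*}) = 1.916407 − 1 = 0.916407.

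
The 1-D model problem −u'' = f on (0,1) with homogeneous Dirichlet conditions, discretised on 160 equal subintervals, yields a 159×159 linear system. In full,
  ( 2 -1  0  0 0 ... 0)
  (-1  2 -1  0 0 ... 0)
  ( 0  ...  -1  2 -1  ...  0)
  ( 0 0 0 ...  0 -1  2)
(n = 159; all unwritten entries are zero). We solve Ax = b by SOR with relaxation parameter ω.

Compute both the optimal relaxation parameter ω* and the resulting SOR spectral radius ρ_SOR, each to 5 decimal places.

B_J for the 159×159 system has eigenvalues cos(kπ/160); ρ_J = cos(π/160) = 0.99981.
1 − cos²(π/160) = sin²(π/160) ⇒ √(1−ρ_J²) = sin(π/160) = 0.019634.
So ω* = 2/1.019634 = 1.96149 (Young).
[ρ_SOR] ω* − 1 = 0.96149.

ω* = 1.96149, ρ_SOR = 0.96149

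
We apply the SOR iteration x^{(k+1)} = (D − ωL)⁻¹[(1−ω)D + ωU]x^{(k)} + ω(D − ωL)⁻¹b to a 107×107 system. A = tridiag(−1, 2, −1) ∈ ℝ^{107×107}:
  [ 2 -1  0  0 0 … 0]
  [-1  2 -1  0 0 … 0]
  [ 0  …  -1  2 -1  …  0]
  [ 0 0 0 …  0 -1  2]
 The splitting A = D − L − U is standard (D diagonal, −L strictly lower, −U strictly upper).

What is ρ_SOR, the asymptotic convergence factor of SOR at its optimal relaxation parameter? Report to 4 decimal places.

ρ_SOR = 0.9435

[ρ_J] n=107: ρ(B_J) = cos(π/(n+1)) = cos(π/108) = 0.9996.
root = sin(π/108) = 0.02908  (since 1−cos² = sin²).
So ω* = 2/1.02908 = 1.9435 (Young).
and ρ(B_{ω*}) = 1.9435 − 1 = 0.9435.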